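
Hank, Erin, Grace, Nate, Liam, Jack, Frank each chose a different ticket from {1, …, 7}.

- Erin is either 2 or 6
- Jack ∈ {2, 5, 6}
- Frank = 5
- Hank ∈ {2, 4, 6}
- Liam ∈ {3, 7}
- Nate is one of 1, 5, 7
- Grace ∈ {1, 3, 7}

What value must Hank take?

Frank has just one choice, so Frank = 5. Remove 5 from Nate, Jack.
The 6 still-open variables draw from only 6 values {1, 2, 3, 4, 6, 7}, so each is used; only Hank can be 4, hence Hank = 4.

4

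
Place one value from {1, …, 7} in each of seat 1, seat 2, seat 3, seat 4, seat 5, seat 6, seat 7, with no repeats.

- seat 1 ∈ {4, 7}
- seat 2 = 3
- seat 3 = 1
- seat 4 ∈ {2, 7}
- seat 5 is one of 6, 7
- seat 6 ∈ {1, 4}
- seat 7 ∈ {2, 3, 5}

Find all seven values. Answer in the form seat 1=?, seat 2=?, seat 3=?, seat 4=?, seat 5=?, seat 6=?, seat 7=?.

seat 2 must be 3 (only option left). Strike 3 from seat 7.
seat 3's domain is down to {1}, so seat 3 = 1. So seat 6 can't be 1.
seat 6's domain is down to {4}, so seat 6 = 4. Eliminate 4 elsewhere: seat 1.
seat 1's domain is down to {7}, so seat 1 = 7. Eliminate 7 elsewhere: seat 4, seat 5.
seat 4's domain is down to {2}, so seat 4 = 2. So seat 7 can't be 2.
seat 5's domain is down to {6}, so seat 5 = 6.
That leaves seat 7 = 5.

seat 1=7, seat 2=3, seat 3=1, seat 4=2, seat 5=6, seat 6=4, seat 7=5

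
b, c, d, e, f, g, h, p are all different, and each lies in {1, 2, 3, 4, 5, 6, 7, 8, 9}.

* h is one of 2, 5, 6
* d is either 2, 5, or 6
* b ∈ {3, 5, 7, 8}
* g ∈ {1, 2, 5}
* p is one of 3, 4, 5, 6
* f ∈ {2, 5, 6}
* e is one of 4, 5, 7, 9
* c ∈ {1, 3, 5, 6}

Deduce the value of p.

d, f, h between them cover only {2, 5, 6} — a naked triple. Remove those values from b, c, e, g, p.
g must be 1 (only option left). Strike 1 from c.
c must be 3 (only option left). Remove 3 from b, p.
So p = 4.

4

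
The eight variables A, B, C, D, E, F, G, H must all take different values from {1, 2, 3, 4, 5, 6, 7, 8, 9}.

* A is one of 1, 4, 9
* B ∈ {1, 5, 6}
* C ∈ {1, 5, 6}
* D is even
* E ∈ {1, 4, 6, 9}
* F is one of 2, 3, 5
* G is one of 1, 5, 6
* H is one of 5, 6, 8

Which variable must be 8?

The 8 variables draw from only 8 values {1, 2, 3, 4, 5, 6, 8, 9}, so each is used; only F can be 3, hence F = 3.
Among the 7 still-open variables, 2 fits only D (and all 7 values in {1, 2, 4, 5, 6, 8, 9} must be used), so D = 2.
The 6 still-open variables together cover exactly {1, 4, 5, 6, 8, 9} — 6 values for 6 variables — and 8 appears only in H's list, so H = 8.

H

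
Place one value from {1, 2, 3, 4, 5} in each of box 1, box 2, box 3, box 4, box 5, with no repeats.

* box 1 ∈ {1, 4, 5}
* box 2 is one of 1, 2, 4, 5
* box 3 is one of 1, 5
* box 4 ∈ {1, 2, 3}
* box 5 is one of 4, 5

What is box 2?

The 5 variables draw from only 5 values {1, 2, 3, 4, 5}, so each is used; only box 4 can be 3, hence box 4 = 3.
The 4 still-open variables draw from only 4 values {1, 2, 4, 5}, so each is used; only box 2 can be 2, hence box 2 = 2.

2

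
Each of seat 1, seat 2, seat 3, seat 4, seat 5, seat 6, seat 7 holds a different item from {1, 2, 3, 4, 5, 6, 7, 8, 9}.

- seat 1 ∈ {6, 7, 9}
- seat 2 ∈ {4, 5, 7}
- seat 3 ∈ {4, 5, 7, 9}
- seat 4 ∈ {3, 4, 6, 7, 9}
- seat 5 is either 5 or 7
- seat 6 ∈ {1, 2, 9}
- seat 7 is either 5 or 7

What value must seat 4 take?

3

seat 5 and seat 7 between them cover only {5, 7} — a naked pair. Remove those values from seat 1, seat 2, seat 3, seat 4.
seat 2 has just one choice, so seat 2 = 4. Strike 4 from seat 3, seat 4.
seat 3's domain is down to {9}, so seat 3 = 9. Remove 9 from seat 1, seat 4, seat 6.
seat 1's domain is down to {6}, so seat 1 = 6. So seat 4 can't be 6.
So seat 4 = 3.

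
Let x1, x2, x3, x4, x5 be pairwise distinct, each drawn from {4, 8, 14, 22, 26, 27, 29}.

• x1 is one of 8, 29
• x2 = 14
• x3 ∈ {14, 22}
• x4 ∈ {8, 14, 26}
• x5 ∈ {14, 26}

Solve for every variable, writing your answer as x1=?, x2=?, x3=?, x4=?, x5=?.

x1=29, x2=14, x3=22, x4=8, x5=26

x2 has just one choice, so x2 = 14. So x3, x4, x5 can't be 14.
That leaves x3 = 22.
x5's domain is down to {26}, so x5 = 26. Remove 26 from x4.
x4 has just one choice, so x4 = 8. Remove 8 from x1.
x1 must be 29 (only option left).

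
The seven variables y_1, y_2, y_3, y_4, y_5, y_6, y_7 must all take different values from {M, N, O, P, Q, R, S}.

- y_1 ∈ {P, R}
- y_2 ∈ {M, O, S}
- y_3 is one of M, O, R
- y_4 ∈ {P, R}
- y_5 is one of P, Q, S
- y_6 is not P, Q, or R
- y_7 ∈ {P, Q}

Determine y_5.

S

The 7 variables draw from only 7 values {M, N, O, P, Q, R, S}, so each is used; only y_6 can be N, hence y_6 = N.
y_1 and y_4 share exactly the 2 values {P, R}; by pigeonhole those values go to them, so strike P, R from y_3, y_5, y_7.
y_7's domain is down to {Q}, so y_7 = Q. Remove Q from y_5.
So y_5 = S.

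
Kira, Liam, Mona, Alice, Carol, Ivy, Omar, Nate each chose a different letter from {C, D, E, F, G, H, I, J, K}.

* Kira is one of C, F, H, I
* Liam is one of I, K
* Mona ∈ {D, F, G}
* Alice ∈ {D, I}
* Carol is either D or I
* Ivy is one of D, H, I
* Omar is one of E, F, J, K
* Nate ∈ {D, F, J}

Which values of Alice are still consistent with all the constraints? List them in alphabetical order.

D, I

The 2 variables Alice and Carol are confined to {D, I}, which locks those values in; drop them from Kira, Liam, Mona, Ivy, Nate.
Liam's domain is down to {K}, so Liam = K. So Omar can't be K.
Ivy must be H (only option left). So Kira can't be H.
No further eliminations apply; Alice can still be any of D, I.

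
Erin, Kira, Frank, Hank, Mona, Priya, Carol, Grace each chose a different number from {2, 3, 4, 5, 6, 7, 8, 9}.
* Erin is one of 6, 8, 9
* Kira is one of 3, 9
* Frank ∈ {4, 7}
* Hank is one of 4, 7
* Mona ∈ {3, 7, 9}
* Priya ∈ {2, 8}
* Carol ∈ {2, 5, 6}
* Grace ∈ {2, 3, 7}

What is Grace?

2

Among the 8 variables, 5 fits only Carol (and all 8 values in {2, 3, 4, 5, 6, 7, 8, 9} must be used), so Carol = 5.
The 7 still-open variables draw from only 7 values {2, 3, 4, 6, 7, 8, 9}, so each is used; only Erin can be 6, hence Erin = 6.
The 6 still-open variables draw from only 6 values {2, 3, 4, 7, 8, 9}, so each is used; only Priya can be 8, hence Priya = 8.
The 5 still-open variables together cover exactly {2, 3, 4, 7, 9} — 5 values for 5 variables — and 2 appears only in Grace's list, so Grace = 2.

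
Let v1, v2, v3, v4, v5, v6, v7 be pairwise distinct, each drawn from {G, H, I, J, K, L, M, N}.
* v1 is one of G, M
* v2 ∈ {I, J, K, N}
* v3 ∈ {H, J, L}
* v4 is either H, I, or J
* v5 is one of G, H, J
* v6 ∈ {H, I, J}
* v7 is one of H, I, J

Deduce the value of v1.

The 3 variables v4, v6, v7 are confined to {H, I, J}, which locks those values in; drop them from v2, v3, v5.
That leaves v3 = L.
v5 must be G (only option left). Eliminate G elsewhere: v1.
So v1 = M.

M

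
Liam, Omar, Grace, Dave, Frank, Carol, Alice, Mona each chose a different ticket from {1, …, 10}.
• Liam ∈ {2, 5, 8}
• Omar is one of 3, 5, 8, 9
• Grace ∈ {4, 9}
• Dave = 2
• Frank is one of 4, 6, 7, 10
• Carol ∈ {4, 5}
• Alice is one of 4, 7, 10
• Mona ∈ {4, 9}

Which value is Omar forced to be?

3

Dave's domain is down to {2}, so Dave = 2. Eliminate 2 elsewhere: Liam.
Grace and Mona between them cover only {4, 9} — a naked pair. Remove those values from Omar, Frank, Carol, Alice.
Carol has just one choice, so Carol = 5. Remove 5 from Liam, Omar.
That leaves Liam = 8. Eliminate 8 elsewhere: Omar.
So Omar = 3.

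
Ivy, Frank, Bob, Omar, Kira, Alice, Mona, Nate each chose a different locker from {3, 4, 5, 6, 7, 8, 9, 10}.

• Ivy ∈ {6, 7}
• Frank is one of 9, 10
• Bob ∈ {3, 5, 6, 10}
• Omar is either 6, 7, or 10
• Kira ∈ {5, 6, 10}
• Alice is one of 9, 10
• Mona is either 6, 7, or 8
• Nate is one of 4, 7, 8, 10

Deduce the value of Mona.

8

The 8 variables together cover exactly {3, 4, 5, 6, 7, 8, 9, 10} — 8 values for 8 variables — and 3 appears only in Bob's list, so Bob = 3.
The 7 still-open variables together cover exactly {4, 5, 6, 7, 8, 9, 10} — 7 values for 7 variables — and 4 appears only in Nate's list, so Nate = 4.
The 6 still-open variables draw from only 6 values {5, 6, 7, 8, 9, 10}, so each is used; only Kira can be 5, hence Kira = 5.
The 5 still-open variables together cover exactly {6, 7, 8, 9, 10} — 5 values for 5 variables — and 8 appears only in Mona's list, so Mona = 8.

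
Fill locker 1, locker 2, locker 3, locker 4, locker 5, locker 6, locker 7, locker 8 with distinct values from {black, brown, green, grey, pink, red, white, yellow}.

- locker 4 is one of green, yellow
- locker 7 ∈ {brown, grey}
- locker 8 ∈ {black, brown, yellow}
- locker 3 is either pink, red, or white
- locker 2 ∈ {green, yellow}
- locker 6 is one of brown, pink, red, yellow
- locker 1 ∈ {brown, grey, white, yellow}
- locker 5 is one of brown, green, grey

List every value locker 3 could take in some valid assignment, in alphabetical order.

The 8 variables draw from only 8 values {black, brown, green, grey, pink, red, white, yellow}, so each is used; only locker 8 can be black, hence locker 8 = black.
locker 2 and locker 4 share exactly the 2 values {green, yellow}; by pigeonhole those values go to them, so strike green, yellow from locker 1, locker 5, locker 6.
locker 5 and locker 7 share exactly the 2 values {brown, grey}; by pigeonhole those values go to them, so strike brown, grey from locker 1, locker 6.
locker 1's domain is down to {white}, so locker 1 = white. Eliminate white elsewhere: locker 3.
No further eliminations apply; locker 3 can still be any of pink, red.

pink, red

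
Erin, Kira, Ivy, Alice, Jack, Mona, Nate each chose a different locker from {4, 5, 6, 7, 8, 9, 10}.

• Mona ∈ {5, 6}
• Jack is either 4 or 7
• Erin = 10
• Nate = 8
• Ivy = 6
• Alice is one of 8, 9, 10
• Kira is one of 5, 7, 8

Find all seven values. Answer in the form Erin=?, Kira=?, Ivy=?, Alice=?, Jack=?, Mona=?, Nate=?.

Erin=10, Kira=7, Ivy=6, Alice=9, Jack=4, Mona=5, Nate=8

Erin's domain is down to {10}, so Erin = 10. So Alice can't be 10.
Ivy's domain is down to {6}, so Ivy = 6. Strike 6 from Mona.
Mona's domain is down to {5}, so Mona = 5. Eliminate 5 elsewhere: Kira.
Nate must be 8 (only option left). Strike 8 from Kira, Alice.
Kira's domain is down to {7}, so Kira = 7. Remove 7 from Jack.
Alice has just one choice, so Alice = 9.
Jack must be 4 (only option left).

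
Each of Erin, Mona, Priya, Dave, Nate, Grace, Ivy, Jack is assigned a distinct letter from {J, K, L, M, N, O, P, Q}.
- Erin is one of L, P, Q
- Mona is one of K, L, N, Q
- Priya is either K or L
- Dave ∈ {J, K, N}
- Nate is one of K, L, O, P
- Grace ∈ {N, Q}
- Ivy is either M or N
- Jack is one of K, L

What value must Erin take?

Among the 8 variables, J fits only Dave (and all 8 values in {J, K, L, M, N, O, P, Q} must be used), so Dave = J.
The 7 still-open variables draw from only 7 values {K, L, M, N, O, P, Q}, so each is used; only Ivy can be M, hence Ivy = M.
Among the 6 still-open variables, O fits only Nate (and all 6 values in {K, L, N, O, P, Q} must be used), so Nate = O.
Among the 5 still-open variables, P fits only Erin (and all 5 values in {K, L, N, P, Q} must be used), so Erin = P.

P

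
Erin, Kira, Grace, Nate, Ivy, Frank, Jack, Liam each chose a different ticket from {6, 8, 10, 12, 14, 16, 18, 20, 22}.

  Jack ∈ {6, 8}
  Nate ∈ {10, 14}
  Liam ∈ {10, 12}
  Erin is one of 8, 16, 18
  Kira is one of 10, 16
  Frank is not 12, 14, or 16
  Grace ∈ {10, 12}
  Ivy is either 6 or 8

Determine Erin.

18

Grace and Liam between them cover only {10, 12} — a naked pair. Remove those values from Kira, Nate, Frank.
Kira must be 16 (only option left). Strike 16 from Erin.
That leaves Nate = 14.
Ivy and Jack between them cover only {6, 8} — a naked pair. Remove those values from Erin, Frank.
So Erin = 18.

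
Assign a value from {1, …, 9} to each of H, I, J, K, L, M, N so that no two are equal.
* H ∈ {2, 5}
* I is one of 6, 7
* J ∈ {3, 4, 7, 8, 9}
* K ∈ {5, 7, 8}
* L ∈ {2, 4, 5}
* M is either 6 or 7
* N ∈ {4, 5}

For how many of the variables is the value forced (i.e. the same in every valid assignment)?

1

I and M between them cover only {6, 7} — a naked pair. Remove those values from J, K.
H, L, N between them cover only {2, 4, 5} — a naked triple. Remove those values from J, K.
K has just one choice, so K = 8. Eliminate 8 elsewhere: J.
Determined: K=8. The other variables each still have more than one consistent value. That makes 1.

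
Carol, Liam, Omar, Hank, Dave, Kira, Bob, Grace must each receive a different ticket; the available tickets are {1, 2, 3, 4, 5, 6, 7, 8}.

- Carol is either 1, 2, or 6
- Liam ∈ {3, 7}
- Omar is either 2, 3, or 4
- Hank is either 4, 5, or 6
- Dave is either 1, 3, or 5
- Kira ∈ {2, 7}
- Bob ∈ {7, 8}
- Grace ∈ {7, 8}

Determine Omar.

4

Bob and Grace share exactly the 2 values {7, 8}; by pigeonhole those values go to them, so strike 7, 8 from Liam, Kira.
Liam must be 3 (only option left). So Omar, Dave can't be 3.
That leaves Kira = 2. Strike 2 from Carol, Omar.
So Omar = 4.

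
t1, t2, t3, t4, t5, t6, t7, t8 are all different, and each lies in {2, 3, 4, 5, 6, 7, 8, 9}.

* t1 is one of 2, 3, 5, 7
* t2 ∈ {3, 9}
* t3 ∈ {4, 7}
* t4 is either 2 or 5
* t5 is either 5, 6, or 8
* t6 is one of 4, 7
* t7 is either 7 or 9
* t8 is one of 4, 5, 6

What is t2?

3

The 8 variables draw from only 8 values {2, 3, 4, 5, 6, 7, 8, 9}, so each is used; only t5 can be 8, hence t5 = 8.
The 7 still-open variables draw from only 7 values {2, 3, 4, 5, 6, 7, 9}, so each is used; only t8 can be 6, hence t8 = 6.
t3 and t6 between them cover only {4, 7} — a naked pair. Remove those values from t1, t7.
t7 has just one choice, so t7 = 9. Eliminate 9 elsewhere: t2.
So t2 = 3.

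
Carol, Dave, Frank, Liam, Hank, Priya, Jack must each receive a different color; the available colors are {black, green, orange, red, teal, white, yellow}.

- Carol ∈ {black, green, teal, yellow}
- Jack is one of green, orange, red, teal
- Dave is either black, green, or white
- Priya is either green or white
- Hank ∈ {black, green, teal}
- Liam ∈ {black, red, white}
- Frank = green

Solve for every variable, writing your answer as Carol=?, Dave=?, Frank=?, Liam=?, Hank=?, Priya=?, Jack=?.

Frank has just one choice, so Frank = green. Remove green from Carol, Dave, Hank, Priya, Jack.
Priya has just one choice, so Priya = white. Remove white from Dave, Liam.
That leaves Dave = black. So Carol, Liam, Hank can't be black.
Liam's domain is down to {red}, so Liam = red. Strike red from Jack.
Hank has just one choice, so Hank = teal. Remove teal from Carol, Jack.
That leaves Jack = orange.
Carol has just one choice, so Carol = yellow.

Carol=yellow, Dave=black, Frank=green, Liam=red, Hank=teal, Priya=white, Jack=orange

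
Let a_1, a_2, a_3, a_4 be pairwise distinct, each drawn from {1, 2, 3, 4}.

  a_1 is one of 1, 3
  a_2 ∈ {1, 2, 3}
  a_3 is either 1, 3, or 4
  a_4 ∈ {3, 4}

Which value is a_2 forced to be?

2

The 4 variables together cover exactly {1, 2, 3, 4} — 4 values for 4 variables — and 2 appears only in a_2's list, so a_2 = 2.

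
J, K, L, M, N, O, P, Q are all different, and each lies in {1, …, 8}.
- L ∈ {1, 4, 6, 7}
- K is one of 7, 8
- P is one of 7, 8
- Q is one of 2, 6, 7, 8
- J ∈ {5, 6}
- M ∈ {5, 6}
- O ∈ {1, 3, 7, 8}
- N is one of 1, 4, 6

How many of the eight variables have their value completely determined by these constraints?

Among the 8 variables, 2 fits only Q (and all 8 values in {1, 2, 3, 4, 5, 6, 7, 8} must be used), so Q = 2.
The 7 still-open variables together cover exactly {1, 3, 4, 5, 6, 7, 8} — 7 values for 7 variables — and 3 appears only in O's list, so O = 3.
J and M share exactly the 2 values {5, 6}; by pigeonhole those values go to them, so strike 5, 6 from L, N.
The 2 variables K and P are confined to {7, 8}, which locks those values in; drop them from L.
Determined: O=3, Q=2. The other variables each still have more than one consistent value. That makes 2.

2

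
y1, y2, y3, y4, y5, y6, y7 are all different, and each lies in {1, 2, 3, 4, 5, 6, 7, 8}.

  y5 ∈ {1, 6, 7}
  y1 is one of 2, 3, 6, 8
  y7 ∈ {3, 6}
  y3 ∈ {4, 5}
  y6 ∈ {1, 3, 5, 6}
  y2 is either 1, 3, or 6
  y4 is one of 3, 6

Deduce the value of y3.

4

y4 and y7 between them cover only {3, 6} — a naked pair. Remove those values from y1, y2, y5, y6.
That leaves y2 = 1. Remove 1 from y5, y6.
y5 has just one choice, so y5 = 7.
y6 has just one choice, so y6 = 5. Eliminate 5 elsewhere: y3.
So y3 = 4.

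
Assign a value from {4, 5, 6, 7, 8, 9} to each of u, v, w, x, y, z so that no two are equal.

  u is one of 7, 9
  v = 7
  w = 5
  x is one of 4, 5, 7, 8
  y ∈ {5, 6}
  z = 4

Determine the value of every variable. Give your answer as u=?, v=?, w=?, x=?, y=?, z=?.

v's domain is down to {7}, so v = 7. Remove 7 from u, x.
w's domain is down to {5}, so w = 5. Strike 5 from x, y.
y's domain is down to {6}, so y = 6.
z must be 4 (only option left). Eliminate 4 elsewhere: x.
u must be 9 (only option left).
x has just one choice, so x = 8.

u=9, v=7, w=5, x=8, y=6, z=4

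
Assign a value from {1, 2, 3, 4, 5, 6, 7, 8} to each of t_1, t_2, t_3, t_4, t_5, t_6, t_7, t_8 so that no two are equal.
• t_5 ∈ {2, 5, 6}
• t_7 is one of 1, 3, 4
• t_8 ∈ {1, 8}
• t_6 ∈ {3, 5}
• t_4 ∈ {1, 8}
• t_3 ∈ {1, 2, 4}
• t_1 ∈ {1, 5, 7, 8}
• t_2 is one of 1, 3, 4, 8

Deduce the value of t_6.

5

Among the 8 variables, 6 fits only t_5 (and all 8 values in {1, 2, 3, 4, 5, 6, 7, 8} must be used), so t_5 = 6.
The 7 still-open variables draw from only 7 values {1, 2, 3, 4, 5, 7, 8}, so each is used; only t_3 can be 2, hence t_3 = 2.
The 6 still-open variables draw from only 6 values {1, 3, 4, 5, 7, 8}, so each is used; only t_1 can be 7, hence t_1 = 7.
The 5 still-open variables together cover exactly {1, 3, 4, 5, 8} — 5 values for 5 variables — and 5 appears only in t_6's list, so t_6 = 5.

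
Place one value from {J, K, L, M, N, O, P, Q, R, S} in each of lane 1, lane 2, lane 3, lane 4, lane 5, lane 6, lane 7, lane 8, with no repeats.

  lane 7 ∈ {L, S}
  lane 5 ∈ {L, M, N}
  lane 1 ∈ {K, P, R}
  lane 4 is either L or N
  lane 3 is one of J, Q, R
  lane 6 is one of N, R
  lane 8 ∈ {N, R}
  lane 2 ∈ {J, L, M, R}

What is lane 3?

Q

lane 6 and lane 8 between them cover only {N, R} — a naked pair. Remove those values from lane 1, lane 2, lane 3, lane 4, lane 5.
lane 4 must be L (only option left). Remove L from lane 2, lane 5, lane 7.
lane 5's domain is down to {M}, so lane 5 = M. Eliminate M elsewhere: lane 2.
lane 7 must be S (only option left).
lane 2's domain is down to {J}, so lane 2 = J. Remove J from lane 3.
So lane 3 = Q.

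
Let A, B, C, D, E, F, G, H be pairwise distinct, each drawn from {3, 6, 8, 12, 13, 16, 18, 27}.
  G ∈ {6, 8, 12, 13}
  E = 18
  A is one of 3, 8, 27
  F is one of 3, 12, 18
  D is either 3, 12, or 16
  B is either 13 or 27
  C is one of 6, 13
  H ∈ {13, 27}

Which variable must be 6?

E's domain is down to {18}, so E = 18. Remove 18 from F.
The 7 still-open variables draw from only 7 values {3, 6, 8, 12, 13, 16, 27}, so each is used; only D can be 16, hence D = 16.
The 2 variables B and H are confined to {13, 27}, which locks those values in; drop them from A, C, G.
So 6 goes to C.

C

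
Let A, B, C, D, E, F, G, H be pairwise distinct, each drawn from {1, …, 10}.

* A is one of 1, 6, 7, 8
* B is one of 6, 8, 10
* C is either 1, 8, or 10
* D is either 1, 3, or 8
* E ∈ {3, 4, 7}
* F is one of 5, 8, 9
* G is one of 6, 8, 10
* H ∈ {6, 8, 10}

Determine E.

B, G, H between them cover only {6, 8, 10} — a naked triple. Remove those values from A, C, D, F.
C's domain is down to {1}, so C = 1. Remove 1 from A, D.
D has just one choice, so D = 3. Remove 3 from E.
That leaves A = 7. Strike 7 from E.
So E = 4.

4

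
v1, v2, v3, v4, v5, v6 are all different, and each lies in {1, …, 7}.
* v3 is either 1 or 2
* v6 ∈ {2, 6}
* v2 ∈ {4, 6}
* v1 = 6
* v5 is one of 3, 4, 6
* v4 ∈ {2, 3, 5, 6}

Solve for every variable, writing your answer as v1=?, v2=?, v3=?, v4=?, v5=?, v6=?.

v1 must be 6 (only option left). So v2, v4, v5, v6 can't be 6.
That leaves v2 = 4. Remove 4 from v5.
v5 must be 3 (only option left). Eliminate 3 elsewhere: v4.
That leaves v6 = 2. Remove 2 from v3, v4.
v3's domain is down to {1}, so v3 = 1.
That leaves v4 = 5.

v1=6, v2=4, v3=1, v4=5, v5=3, v6=2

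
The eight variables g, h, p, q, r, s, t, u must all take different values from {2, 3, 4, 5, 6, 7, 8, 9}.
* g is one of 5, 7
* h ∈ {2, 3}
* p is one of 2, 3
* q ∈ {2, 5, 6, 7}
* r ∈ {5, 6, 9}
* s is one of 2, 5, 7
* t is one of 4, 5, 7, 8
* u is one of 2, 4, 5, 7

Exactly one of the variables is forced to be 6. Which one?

The 8 variables draw from only 8 values {2, 3, 4, 5, 6, 7, 8, 9}, so each is used; only t can be 8, hence t = 8.
The 7 still-open variables draw from only 7 values {2, 3, 4, 5, 6, 7, 9}, so each is used; only u can be 4, hence u = 4.
Among the 6 still-open variables, 9 fits only r (and all 6 values in {2, 3, 5, 6, 7, 9} must be used), so r = 9.
Among the 5 still-open variables, 6 fits only q (and all 5 values in {2, 3, 5, 6, 7} must be used), so q = 6.

q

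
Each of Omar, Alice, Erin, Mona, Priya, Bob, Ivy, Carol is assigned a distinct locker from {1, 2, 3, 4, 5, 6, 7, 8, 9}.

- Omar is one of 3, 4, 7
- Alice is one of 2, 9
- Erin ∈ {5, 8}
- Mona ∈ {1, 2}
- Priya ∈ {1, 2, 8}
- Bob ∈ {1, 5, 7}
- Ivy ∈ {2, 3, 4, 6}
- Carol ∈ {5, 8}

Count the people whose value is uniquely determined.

Erin and Carol between them cover only {5, 8} — a naked pair. Remove those values from Priya, Bob.
The 2 variables Mona and Priya are confined to {1, 2}, which locks those values in; drop them from Alice, Bob, Ivy.
Alice must be 9 (only option left).
Bob must be 7 (only option left). Strike 7 from Omar.
Determined: Alice=9, Bob=7. The other people each still have more than one consistent value. That makes 2.

2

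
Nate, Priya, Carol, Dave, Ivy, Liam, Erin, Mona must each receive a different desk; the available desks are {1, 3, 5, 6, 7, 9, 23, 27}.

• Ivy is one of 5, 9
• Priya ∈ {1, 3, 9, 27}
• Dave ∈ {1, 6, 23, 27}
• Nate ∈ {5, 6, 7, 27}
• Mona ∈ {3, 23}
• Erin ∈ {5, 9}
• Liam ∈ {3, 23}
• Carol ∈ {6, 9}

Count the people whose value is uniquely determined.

2

Among the 8 variables, 7 fits only Nate (and all 8 values in {1, 3, 5, 6, 7, 9, 23, 27} must be used), so Nate = 7.
Ivy and Erin share exactly the 2 values {5, 9}; by pigeonhole those values go to them, so strike 5, 9 from Priya, Carol.
That leaves Carol = 6. Remove 6 from Dave.
The 2 variables Liam and Mona are confined to {3, 23}, which locks those values in; drop them from Priya, Dave.
Determined: Nate=7, Carol=6. The other people each still have more than one consistent value. That makes 2.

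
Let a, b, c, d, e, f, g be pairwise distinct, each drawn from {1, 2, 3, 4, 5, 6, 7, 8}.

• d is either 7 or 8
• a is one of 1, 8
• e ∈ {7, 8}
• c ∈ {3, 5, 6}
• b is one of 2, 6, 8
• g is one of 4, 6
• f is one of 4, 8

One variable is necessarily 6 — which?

g

The 2 variables d and e are confined to {7, 8}, which locks those values in; drop them from a, b, f.
a must be 1 (only option left).
f must be 4 (only option left). So g can't be 4.
So 6 goes to g.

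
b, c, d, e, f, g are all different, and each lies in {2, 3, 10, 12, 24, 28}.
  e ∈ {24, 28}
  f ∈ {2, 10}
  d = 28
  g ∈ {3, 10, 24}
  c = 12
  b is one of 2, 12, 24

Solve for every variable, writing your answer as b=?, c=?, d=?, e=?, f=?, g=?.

c's domain is down to {12}, so c = 12. Remove 12 from b.
d has just one choice, so d = 28. Remove 28 from e.
That leaves e = 24. Eliminate 24 elsewhere: b, g.
b must be 2 (only option left). Remove 2 from f.
f has just one choice, so f = 10. Strike 10 from g.
That leaves g = 3.

b=2, c=12, d=28, e=24, f=10, g=3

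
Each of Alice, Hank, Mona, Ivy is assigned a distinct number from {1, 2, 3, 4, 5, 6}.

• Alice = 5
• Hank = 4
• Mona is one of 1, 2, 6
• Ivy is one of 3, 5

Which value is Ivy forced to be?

Alice's domain is down to {5}, so Alice = 5. So Ivy can't be 5.
So Ivy = 3.

3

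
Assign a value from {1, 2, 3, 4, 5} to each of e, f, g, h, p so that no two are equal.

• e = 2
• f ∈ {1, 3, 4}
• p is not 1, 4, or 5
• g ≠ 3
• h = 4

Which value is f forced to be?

1

e's domain is down to {2}, so e = 2. Eliminate 2 elsewhere: g, p.
h's domain is down to {4}, so h = 4. So f, g can't be 4.
p has just one choice, so p = 3. So f can't be 3.
So f = 1.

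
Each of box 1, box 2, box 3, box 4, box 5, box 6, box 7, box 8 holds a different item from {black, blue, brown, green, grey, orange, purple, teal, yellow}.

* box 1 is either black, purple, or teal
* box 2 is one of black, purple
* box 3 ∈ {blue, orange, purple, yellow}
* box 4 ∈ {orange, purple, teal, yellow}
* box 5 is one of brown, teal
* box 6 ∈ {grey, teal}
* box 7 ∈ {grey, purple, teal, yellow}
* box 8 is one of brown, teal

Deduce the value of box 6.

Among the 8 variables, blue fits only box 3 (and all 8 values in {black, blue, brown, grey, orange, purple, teal, yellow} must be used), so box 3 = blue.
Among the 7 still-open variables, orange fits only box 4 (and all 7 values in {black, brown, grey, orange, purple, teal, yellow} must be used), so box 4 = orange.
The 6 still-open variables draw from only 6 values {black, brown, grey, purple, teal, yellow}, so each is used; only box 7 can be yellow, hence box 7 = yellow.
Among the 5 still-open variables, grey fits only box 6 (and all 5 values in {black, brown, grey, purple, teal} must be used), so box 6 = grey.

grey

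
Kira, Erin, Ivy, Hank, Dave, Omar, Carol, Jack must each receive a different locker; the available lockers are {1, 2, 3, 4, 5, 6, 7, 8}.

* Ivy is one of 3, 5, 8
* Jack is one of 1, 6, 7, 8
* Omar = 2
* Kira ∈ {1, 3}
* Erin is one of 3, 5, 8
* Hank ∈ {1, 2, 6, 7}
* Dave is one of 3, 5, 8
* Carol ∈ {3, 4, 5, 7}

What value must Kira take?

1

Omar must be 2 (only option left). Remove 2 from Hank.
Among the 7 still-open variables, 4 fits only Carol (and all 7 values in {1, 3, 4, 5, 6, 7, 8} must be used), so Carol = 4.
Erin, Ivy, Dave between them cover only {3, 5, 8} — a naked triple. Remove those values from Kira, Jack.
So Kira = 1.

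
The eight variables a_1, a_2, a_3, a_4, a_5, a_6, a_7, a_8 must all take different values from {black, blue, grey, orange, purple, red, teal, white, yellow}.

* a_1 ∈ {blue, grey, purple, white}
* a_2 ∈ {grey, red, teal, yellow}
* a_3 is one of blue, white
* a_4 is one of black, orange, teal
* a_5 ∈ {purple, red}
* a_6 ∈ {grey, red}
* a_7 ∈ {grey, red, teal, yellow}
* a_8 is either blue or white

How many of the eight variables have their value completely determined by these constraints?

0

a_3 and a_8 share exactly the 2 values {blue, white}; by pigeonhole those values go to them, so strike blue, white from a_1.
The 3 variables a_1, a_5, a_6 are confined to {grey, purple, red}, which locks those values in; drop them from a_2, a_7.
The 2 variables a_2 and a_7 are confined to {teal, yellow}, which locks those values in; drop them from a_4.
Determined: none. The other variables each still have more than one consistent value. That makes 0.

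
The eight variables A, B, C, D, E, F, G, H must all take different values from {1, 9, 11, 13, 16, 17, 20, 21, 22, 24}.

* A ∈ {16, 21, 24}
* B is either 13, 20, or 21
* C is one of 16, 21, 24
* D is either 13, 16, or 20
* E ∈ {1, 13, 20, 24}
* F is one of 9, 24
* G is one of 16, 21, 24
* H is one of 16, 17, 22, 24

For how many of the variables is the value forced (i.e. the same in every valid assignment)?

2

A, C, G between them cover only {16, 21, 24} — a naked triple. Remove those values from B, D, E, F, H.
F must be 9 (only option left).
B and D share exactly the 2 values {13, 20}; by pigeonhole those values go to them, so strike 13, 20 from E.
E must be 1 (only option left).
Determined: E=1, F=9. The other variables each still have more than one consistent value. That makes 2.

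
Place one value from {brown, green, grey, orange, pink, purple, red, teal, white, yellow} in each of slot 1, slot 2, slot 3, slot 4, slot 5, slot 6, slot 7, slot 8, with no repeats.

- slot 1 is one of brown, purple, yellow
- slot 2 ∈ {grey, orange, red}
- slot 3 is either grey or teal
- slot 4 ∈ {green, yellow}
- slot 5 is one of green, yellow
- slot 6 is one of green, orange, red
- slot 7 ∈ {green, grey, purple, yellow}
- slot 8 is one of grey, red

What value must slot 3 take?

Among the 8 variables, brown fits only slot 1 (and all 8 values in {brown, green, grey, orange, purple, red, teal, yellow} must be used), so slot 1 = brown.
The 7 still-open variables draw from only 7 values {green, grey, orange, purple, red, teal, yellow}, so each is used; only slot 7 can be purple, hence slot 7 = purple.
The 6 still-open variables together cover exactly {green, grey, orange, red, teal, yellow} — 6 values for 6 variables — and teal appears only in slot 3's list, so slot 3 = teal.

teal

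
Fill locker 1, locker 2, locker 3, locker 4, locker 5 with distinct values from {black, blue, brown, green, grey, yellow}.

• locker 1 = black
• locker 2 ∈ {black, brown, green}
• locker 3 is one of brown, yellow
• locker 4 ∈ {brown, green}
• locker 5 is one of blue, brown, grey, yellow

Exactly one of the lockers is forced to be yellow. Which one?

locker 3

locker 1 must be black (only option left). Eliminate black elsewhere: locker 2.
locker 2 and locker 4 between them cover only {brown, green} — a naked pair. Remove those values from locker 3, locker 5.
So yellow goes to locker 3.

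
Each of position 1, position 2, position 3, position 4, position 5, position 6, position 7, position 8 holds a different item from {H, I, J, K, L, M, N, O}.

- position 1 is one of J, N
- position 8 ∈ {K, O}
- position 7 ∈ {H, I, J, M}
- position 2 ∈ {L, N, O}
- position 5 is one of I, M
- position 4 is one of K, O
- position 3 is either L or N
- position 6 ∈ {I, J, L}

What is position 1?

Among the 8 variables, H fits only position 7 (and all 8 values in {H, I, J, K, L, M, N, O} must be used), so position 7 = H.
The 7 still-open variables together cover exactly {I, J, K, L, M, N, O} — 7 values for 7 variables — and M appears only in position 5's list, so position 5 = M.
The 6 still-open variables draw from only 6 values {I, J, K, L, N, O}, so each is used; only position 6 can be I, hence position 6 = I.
Among the 5 still-open variables, J fits only position 1 (and all 5 values in {J, K, L, N, O} must be used), so position 1 = J.

J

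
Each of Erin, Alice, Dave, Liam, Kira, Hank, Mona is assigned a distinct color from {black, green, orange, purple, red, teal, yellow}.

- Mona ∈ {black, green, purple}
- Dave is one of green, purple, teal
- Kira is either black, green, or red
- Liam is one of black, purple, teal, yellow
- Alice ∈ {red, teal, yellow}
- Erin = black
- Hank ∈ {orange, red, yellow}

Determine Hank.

Erin must be black (only option left). So Liam, Kira, Mona can't be black.
The 6 still-open variables together cover exactly {green, orange, purple, red, teal, yellow} — 6 values for 6 variables — and orange appears only in Hank's list, so Hank = orange.

orange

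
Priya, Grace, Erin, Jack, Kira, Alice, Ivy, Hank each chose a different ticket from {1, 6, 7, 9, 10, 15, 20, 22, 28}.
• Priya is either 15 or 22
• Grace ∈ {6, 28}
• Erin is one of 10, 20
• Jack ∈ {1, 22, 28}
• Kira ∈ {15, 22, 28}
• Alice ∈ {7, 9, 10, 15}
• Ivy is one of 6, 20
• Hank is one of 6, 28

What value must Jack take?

Grace and Hank share exactly the 2 values {6, 28}; by pigeonhole those values go to them, so strike 6, 28 from Jack, Kira, Ivy.
Ivy must be 20 (only option left). Eliminate 20 elsewhere: Erin.
Erin must be 10 (only option left). So Alice can't be 10.
The 2 variables Priya and Kira are confined to {15, 22}, which locks those values in; drop them from Jack, Alice.
So Jack = 1.

1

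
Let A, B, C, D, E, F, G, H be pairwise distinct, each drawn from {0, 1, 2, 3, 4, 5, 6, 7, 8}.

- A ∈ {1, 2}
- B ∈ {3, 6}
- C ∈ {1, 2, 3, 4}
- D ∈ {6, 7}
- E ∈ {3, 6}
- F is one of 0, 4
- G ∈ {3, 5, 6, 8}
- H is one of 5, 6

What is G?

8

The 2 variables B and E are confined to {3, 6}, which locks those values in; drop them from C, D, G, H.
D's domain is down to {7}, so D = 7.
H must be 5 (only option left). Strike 5 from G.
So G = 8.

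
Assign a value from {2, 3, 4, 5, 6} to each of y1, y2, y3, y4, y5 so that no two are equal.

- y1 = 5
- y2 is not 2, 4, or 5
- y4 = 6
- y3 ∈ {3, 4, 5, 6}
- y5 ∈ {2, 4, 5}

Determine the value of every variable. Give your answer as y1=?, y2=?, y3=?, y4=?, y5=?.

y1's domain is down to {5}, so y1 = 5. Remove 5 from y3, y5.
y4 must be 6 (only option left). So y2, y3 can't be 6.
y2 must be 3 (only option left). Remove 3 from y3.
y3's domain is down to {4}, so y3 = 4. So y5 can't be 4.
That leaves y5 = 2.

y1=5, y2=3, y3=4, y4=6, y5=2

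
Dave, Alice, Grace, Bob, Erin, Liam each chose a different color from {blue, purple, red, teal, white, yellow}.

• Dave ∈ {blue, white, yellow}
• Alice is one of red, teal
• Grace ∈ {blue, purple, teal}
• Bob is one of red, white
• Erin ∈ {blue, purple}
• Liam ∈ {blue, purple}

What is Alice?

Among the 6 variables, yellow fits only Dave (and all 6 values in {blue, purple, red, teal, white, yellow} must be used), so Dave = yellow.
Among the 5 still-open variables, white fits only Bob (and all 5 values in {blue, purple, red, teal, white} must be used), so Bob = white.
The 4 still-open variables draw from only 4 values {blue, purple, red, teal}, so each is used; only Alice can be red, hence Alice = red.

red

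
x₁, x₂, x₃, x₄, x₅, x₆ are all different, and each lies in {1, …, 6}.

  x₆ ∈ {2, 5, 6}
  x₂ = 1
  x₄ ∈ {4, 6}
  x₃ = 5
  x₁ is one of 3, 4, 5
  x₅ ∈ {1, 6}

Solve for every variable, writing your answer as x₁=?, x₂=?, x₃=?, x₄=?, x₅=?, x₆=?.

x₁=3, x₂=1, x₃=5, x₄=4, x₅=6, x₆=2

x₂'s domain is down to {1}, so x₂ = 1. Strike 1 from x₅.
x₃'s domain is down to {5}, so x₃ = 5. So x₁, x₆ can't be 5.
x₅ must be 6 (only option left). Remove 6 from x₄, x₆.
That leaves x₆ = 2.
x₄ has just one choice, so x₄ = 4. Eliminate 4 elsewhere: x₁.
x₁ must be 3 (only option left).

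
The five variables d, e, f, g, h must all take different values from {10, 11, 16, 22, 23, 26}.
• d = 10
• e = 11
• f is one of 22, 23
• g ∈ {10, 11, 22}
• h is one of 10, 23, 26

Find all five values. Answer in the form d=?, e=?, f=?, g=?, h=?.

d=10, e=11, f=23, g=22, h=26

d must be 10 (only option left). Eliminate 10 elsewhere: g, h.
That leaves e = 11. Eliminate 11 elsewhere: g.
g has just one choice, so g = 22. Eliminate 22 elsewhere: f.
That leaves f = 23. So h can't be 23.
That leaves h = 26.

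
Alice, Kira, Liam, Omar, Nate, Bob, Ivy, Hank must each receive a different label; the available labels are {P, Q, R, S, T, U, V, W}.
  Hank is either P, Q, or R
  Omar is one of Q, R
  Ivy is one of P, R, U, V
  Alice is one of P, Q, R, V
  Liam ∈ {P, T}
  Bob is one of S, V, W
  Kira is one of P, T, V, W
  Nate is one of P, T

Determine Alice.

V

Among the 8 variables, S fits only Bob (and all 8 values in {P, Q, R, S, T, U, V, W} must be used), so Bob = S.
The 7 still-open variables together cover exactly {P, Q, R, T, U, V, W} — 7 values for 7 variables — and U appears only in Ivy's list, so Ivy = U.
The 6 still-open variables draw from only 6 values {P, Q, R, T, V, W}, so each is used; only Kira can be W, hence Kira = W.
Among the 5 still-open variables, V fits only Alice (and all 5 values in {P, Q, R, T, V} must be used), so Alice = V.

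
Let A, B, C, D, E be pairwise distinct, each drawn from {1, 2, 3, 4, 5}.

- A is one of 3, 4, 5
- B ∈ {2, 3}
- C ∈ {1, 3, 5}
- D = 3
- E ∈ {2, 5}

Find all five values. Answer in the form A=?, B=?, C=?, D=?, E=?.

A=4, B=2, C=1, D=3, E=5

D must be 3 (only option left). So A, B, C can't be 3.
That leaves B = 2. Eliminate 2 elsewhere: E.
E must be 5 (only option left). Eliminate 5 elsewhere: A, C.
A's domain is down to {4}, so A = 4.
That leaves C = 1.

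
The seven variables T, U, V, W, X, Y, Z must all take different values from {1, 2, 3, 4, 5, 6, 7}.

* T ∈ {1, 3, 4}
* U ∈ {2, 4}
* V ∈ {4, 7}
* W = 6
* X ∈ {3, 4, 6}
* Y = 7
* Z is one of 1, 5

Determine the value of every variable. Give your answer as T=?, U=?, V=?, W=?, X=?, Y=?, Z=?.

T=1, U=2, V=4, W=6, X=3, Y=7, Z=5

W has just one choice, so W = 6. So X can't be 6.
Y's domain is down to {7}, so Y = 7. Eliminate 7 elsewhere: V.
V must be 4 (only option left). So T, U, X can't be 4.
X has just one choice, so X = 3. So T can't be 3.
T's domain is down to {1}, so T = 1. Strike 1 from Z.
U's domain is down to {2}, so U = 2.
That leaves Z = 5.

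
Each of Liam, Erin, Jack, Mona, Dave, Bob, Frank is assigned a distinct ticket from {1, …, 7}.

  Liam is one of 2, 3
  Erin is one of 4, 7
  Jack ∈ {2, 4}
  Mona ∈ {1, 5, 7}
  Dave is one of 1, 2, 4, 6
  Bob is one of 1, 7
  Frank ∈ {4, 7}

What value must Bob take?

Among the 7 variables, 3 fits only Liam (and all 7 values in {1, 2, 3, 4, 5, 6, 7} must be used), so Liam = 3.
The 6 still-open variables draw from only 6 values {1, 2, 4, 5, 6, 7}, so each is used; only Mona can be 5, hence Mona = 5.
Among the 5 still-open variables, 6 fits only Dave (and all 5 values in {1, 2, 4, 6, 7} must be used), so Dave = 6.
The 4 still-open variables together cover exactly {1, 2, 4, 7} — 4 values for 4 variables — and 1 appears only in Bob's list, so Bob = 1.

1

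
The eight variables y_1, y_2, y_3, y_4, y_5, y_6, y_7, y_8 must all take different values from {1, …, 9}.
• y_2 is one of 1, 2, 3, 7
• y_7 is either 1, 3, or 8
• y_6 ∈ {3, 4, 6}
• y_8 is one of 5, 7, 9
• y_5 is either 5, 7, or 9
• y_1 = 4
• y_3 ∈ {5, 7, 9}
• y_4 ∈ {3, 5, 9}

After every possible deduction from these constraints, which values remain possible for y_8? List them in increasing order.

5, 7, 9

y_1 has just one choice, so y_1 = 4. Strike 4 from y_6.
The 3 variables y_3, y_5, y_8 are confined to {5, 7, 9}, which locks those values in; drop them from y_2, y_4.
That leaves y_4 = 3. Strike 3 from y_2, y_6, y_7.
y_6 has just one choice, so y_6 = 6.
No further eliminations apply; y_8 can still be any of 5, 7, 9.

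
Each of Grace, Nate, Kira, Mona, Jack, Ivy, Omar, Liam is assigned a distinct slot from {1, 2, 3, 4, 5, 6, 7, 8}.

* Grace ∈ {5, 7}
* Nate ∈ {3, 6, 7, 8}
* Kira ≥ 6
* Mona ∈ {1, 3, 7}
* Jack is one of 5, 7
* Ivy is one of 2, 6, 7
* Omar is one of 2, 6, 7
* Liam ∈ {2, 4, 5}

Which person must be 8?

Kira

The 8 variables draw from only 8 values {1, 2, 3, 4, 5, 6, 7, 8}, so each is used; only Mona can be 1, hence Mona = 1.
The 7 still-open variables draw from only 7 values {2, 3, 4, 5, 6, 7, 8}, so each is used; only Nate can be 3, hence Nate = 3.
Among the 6 still-open variables, 4 fits only Liam (and all 6 values in {2, 4, 5, 6, 7, 8} must be used), so Liam = 4.
Among the 5 still-open variables, 8 fits only Kira (and all 5 values in {2, 5, 6, 7, 8} must be used), so Kira = 8.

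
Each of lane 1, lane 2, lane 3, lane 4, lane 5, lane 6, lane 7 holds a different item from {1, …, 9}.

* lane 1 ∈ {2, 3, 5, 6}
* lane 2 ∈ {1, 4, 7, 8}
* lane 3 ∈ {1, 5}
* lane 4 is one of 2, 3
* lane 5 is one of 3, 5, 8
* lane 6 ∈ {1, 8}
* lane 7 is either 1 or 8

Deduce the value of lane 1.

lane 6 and lane 7 between them cover only {1, 8} — a naked pair. Remove those values from lane 2, lane 3, lane 5.
lane 3 has just one choice, so lane 3 = 5. Strike 5 from lane 1, lane 5.
That leaves lane 5 = 3. Strike 3 from lane 1, lane 4.
That leaves lane 4 = 2. Strike 2 from lane 1.
So lane 1 = 6.

6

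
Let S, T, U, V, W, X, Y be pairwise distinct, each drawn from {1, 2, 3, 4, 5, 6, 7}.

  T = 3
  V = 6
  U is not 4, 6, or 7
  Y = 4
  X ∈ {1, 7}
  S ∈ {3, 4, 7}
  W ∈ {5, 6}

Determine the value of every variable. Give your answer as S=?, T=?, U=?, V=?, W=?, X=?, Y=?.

S=7, T=3, U=2, V=6, W=5, X=1, Y=4

T must be 3 (only option left). Remove 3 from S, U.
That leaves V = 6. Strike 6 from W.
That leaves W = 5. Remove 5 from U.
Y has just one choice, so Y = 4. So S can't be 4.
S must be 7 (only option left). Eliminate 7 elsewhere: X.
X's domain is down to {1}, so X = 1. Eliminate 1 elsewhere: U.
U must be 2 (only option left).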